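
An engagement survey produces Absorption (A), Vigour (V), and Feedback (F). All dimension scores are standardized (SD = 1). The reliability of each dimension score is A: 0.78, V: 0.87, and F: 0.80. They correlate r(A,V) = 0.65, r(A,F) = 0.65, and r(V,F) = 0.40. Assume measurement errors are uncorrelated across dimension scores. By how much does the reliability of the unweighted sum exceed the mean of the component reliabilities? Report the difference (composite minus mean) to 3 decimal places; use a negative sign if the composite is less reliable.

0.097

Var(sum) = 3 + 3.4 = 6.4; true-score variance = 2.45 + 3.4 = 5.85; composite reliability = 0.9141.
Mean component reliability = 0.8167.
Difference = 0.9141 − 0.8167 = 0.097.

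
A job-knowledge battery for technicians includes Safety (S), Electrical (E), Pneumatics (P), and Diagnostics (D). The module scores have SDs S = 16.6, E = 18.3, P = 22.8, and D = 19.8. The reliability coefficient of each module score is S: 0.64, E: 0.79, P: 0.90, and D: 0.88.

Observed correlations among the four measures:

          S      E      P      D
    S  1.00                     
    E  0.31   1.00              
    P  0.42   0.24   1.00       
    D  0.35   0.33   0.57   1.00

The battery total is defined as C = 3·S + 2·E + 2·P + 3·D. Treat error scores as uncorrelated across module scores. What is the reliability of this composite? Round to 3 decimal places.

0.909

Var(C) = 3²·16.6² + 2²·18.3² + 2²·22.8² + 3²·19.8² + 2·[6·16.6·18.3·0.31 + 6·16.6·22.8·0.42 + 9·16.6·19.8·0.35 + 4·18.3·22.8·0.24 + 6·18.3·19.8·0.33 + 6·22.8·19.8·0.57] = 9427.32 + 10432.1 = 19859.4.
With uncorrelated errors the cross-covariances are all true-score covariance, so they carry over unchanged; only the diagonal terms shrink to ρᵢσᵢ².
True-score variance = [3²·16.6²·0.64 + 2²·18.3²·0.79 + 2²·22.8²·0.90 + 3²·19.8²·0.88] + 10432.1 = 7621.86 + 10432.1 = 18054.
Reliability = 18054 / 19859.4 = 0.909.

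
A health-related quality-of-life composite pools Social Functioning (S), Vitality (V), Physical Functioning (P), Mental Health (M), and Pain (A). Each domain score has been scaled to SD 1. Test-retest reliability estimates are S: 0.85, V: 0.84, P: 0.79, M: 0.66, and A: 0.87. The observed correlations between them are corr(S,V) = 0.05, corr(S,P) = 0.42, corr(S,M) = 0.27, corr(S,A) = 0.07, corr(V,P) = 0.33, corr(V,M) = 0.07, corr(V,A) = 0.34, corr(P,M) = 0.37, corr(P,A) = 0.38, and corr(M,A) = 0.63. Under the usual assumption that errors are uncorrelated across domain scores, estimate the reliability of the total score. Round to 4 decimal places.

0.9088

Var(S+V+P+M+A) = 5 + 2·[0.05 + 0.42 + 0.27 + 0.07 + 0.33 + 0.07 + 0.34 + 0.37 + 0.38 + 0.63] = 5 + 5.86 = 10.86.
Under uncorrelated errors the observed covariances equal the true-score covariances, so only the own-variance terms attenuate.
True-score variance = [0.85 + 0.84 + 0.79 + 0.66 + 0.87] + 5.86 = 4.01 + 5.86 = 9.87.
Reliability = 9.87 / 10.86 = 0.9088.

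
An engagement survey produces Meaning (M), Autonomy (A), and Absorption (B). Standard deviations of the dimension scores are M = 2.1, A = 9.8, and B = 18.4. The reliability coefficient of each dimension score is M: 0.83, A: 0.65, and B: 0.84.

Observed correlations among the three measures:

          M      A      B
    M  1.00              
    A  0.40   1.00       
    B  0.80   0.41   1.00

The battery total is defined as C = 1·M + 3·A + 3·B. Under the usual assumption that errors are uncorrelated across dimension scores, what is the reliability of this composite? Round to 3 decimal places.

Var(C) = 2.1² + 3²·9.8² + 3²·18.4² + 2·[3·2.1·9.8·0.40 + 3·2.1·18.4·0.80 + 9·9.8·18.4·0.41] = 3915.81 + 1565.63 = 5481.44.
Because errors are independent across components, Cov(Tᵢ,Tⱼ) = Cov(Xᵢ,Xⱼ); the off-diagonal part of the true-score variance is the same as above.
True-score variance = [2.1²·0.83 + 3²·9.8²·0.65 + 3²·18.4²·0.84] + 1565.63 = 3125.01 + 1565.63 = 4690.63.
Reliability = 4690.63 / 5481.44 = 0.856.

0.856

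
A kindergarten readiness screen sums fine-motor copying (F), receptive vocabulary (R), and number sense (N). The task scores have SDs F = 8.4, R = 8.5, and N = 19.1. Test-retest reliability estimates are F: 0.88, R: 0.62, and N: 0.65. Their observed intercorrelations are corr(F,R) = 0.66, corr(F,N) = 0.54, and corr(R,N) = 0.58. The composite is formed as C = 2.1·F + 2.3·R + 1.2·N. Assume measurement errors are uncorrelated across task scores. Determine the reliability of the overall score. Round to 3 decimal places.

0.861

Var(C) = 2.1²·8.4² + 2.3²·8.5² + 1.2²·19.1² + 2·[4.83·8.4·8.5·0.66 + 2.52·8.4·19.1·0.54 + 2.76·8.5·19.1·0.58] = 1218.7 + 1411.65 = 2630.35.
Because errors are independent across components, Cov(Tᵢ,Tⱼ) = Cov(Xᵢ,Xⱼ); the off-diagonal part of the true-score variance is the same as above.
True-score variance = [2.1²·8.4²·0.88 + 2.3²·8.5²·0.62 + 1.2²·19.1²·0.65] + 1411.65 = 852.257 + 1411.65 = 2263.91.
Reliability = 2263.91 / 2630.35 = 0.861.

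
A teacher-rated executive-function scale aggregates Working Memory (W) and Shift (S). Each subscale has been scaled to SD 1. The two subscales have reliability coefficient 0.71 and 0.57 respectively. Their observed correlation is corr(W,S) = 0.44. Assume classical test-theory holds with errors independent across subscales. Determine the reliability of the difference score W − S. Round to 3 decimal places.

Var(W−S) = 1 + 1 − 2·0.44 = 2 − 0.88 = 1.12.
Under uncorrelated errors the observed covariances equal the true-score covariances, so only the own-variance terms attenuate.
True-score variance = [0.71 + 0.57] − 0.88 = 1.28 − 0.88 = 0.4.
Reliability = 0.4 / 1.12 = 0.357.

0.357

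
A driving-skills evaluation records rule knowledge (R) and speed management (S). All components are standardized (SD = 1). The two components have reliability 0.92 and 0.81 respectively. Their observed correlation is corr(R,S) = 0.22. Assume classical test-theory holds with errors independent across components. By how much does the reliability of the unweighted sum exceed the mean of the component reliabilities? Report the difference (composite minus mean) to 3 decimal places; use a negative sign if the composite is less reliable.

0.024

Var(sum) = 2 + 0.44 = 2.44; true-score variance = 1.73 + 0.44 = 2.17; composite reliability = 0.8893.
Mean component reliability = 0.8650.
Difference = 0.8893 − 0.8650 = 0.024.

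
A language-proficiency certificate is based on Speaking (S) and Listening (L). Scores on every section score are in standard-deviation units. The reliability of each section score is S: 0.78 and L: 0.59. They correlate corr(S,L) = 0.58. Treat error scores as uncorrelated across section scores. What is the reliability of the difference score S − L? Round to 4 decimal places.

0.2500

Var(S−L) = 1 + 1 − 2·0.58 = 2 − 1.16 = 0.84.
Under uncorrelated errors the observed covariances equal the true-score covariances, so only the own-variance terms attenuate.
True-score variance = [0.78 + 0.59] − 1.16 = 1.37 − 1.16 = 0.21.
Reliability = 0.21 / 0.84 = 0.2500.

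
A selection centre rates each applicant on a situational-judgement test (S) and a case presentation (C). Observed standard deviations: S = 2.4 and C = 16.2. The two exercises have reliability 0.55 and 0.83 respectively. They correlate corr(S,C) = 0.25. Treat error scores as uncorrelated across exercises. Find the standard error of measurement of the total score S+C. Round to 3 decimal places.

6.871

Var(total) = 268.2 + 19.44 = 287.64.
True-score variance = 220.993 + 19.44 = 240.433, so reliability = 0.8359.
Error variance = 287.64 − 240.433 = 47.2068; SEM = √47.2068 = 6.871.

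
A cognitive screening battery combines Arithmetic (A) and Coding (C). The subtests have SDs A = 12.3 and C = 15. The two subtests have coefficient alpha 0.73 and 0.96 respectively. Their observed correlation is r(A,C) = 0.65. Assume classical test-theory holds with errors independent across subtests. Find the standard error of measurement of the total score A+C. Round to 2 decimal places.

Var(total) = 376.29 + 239.85 = 616.14.
True-score variance = 326.442 + 239.85 = 566.292, so reliability = 0.9191.
Error variance = 616.14 − 566.292 = 49.8483; SEM = √49.8483 = 7.06.

7.06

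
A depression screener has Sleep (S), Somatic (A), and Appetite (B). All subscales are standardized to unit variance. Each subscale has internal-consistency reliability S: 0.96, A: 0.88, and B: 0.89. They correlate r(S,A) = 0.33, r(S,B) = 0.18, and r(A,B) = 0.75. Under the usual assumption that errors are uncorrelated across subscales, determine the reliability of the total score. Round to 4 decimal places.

Var(S+A+B) = 3 + 2·[0.33 + 0.18 + 0.75] = 3 + 2.52 = 5.52.
With uncorrelated errors the cross-covariances are all true-score covariance, so they carry over unchanged; only the diagonal terms shrink to ρᵢσᵢ².
True-score variance = [0.96 + 0.88 + 0.89] + 2.52 = 2.73 + 2.52 = 5.25.
Reliability = 5.25 / 5.52 = 0.9511.

0.9511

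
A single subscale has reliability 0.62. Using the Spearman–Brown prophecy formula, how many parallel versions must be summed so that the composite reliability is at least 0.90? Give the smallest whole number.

k ≥ ρ*(1−ρ₁)/(ρ₁(1−ρ*)) = 0.90·0.38 / (0.62·0.10) = 5.516.
Smallest integer k = 6.

6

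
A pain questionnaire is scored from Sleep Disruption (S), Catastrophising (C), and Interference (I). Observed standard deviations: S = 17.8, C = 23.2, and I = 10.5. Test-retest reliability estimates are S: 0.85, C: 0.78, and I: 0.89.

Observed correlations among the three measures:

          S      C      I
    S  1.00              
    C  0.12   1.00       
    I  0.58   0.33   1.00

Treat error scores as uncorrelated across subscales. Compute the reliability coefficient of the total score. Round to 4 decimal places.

0.8765

Var(S+C+I) = 17.8² + 23.2² + 10.5² + 2·[17.8·23.2·0.12 + 17.8·10.5·0.58 + 23.2·10.5·0.33] = 965.33 + 476.69 = 1442.02.
Under uncorrelated errors the observed covariances equal the true-score covariances, so only the own-variance terms attenuate.
True-score variance = [17.8²·0.85 + 23.2²·0.78 + 10.5²·0.89] + 476.69 = 787.264 + 476.69 = 1263.95.
Reliability = 1263.95 / 1442.02 = 0.8765.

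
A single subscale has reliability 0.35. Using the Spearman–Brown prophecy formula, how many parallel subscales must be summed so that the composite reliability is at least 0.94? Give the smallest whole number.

30

k ≥ ρ*(1−ρ₁)/(ρ₁(1−ρ*)) = 0.94·0.65 / (0.35·0.06) = 29.095.
Smallest integer k = 30.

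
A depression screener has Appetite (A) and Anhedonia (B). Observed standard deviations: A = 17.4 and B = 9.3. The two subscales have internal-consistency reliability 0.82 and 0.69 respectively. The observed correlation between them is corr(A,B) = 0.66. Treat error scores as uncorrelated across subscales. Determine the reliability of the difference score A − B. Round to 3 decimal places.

0.537

Var(A−B) = 17.4² + 9.3² − 2·17.4·9.3·0.66 = 389.25 − 213.602 = 175.648.
With uncorrelated errors the cross-covariances are all true-score covariance, so they carry over unchanged; only the diagonal terms shrink to ρᵢσᵢ².
True-score variance = [17.4²·0.82 + 9.3²·0.69] − 213.602 = 307.941 − 213.602 = 94.3389.
Reliability = 94.3389 / 175.648 = 0.537.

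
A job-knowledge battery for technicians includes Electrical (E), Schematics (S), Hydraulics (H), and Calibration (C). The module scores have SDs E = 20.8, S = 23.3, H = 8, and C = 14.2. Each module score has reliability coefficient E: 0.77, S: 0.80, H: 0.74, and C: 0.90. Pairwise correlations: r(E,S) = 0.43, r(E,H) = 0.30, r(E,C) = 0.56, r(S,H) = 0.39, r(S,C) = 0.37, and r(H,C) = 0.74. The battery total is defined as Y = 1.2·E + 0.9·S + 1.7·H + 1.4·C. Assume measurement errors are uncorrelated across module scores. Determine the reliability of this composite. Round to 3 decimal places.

0.916

Var(Y) = 1.2²·20.8² + 0.9²·23.3² + 1.7²·8² + 1.4²·14.2² + 2·[1.08·20.8·23.3·0.43 + 2.04·20.8·8·0.30 + 1.68·20.8·14.2·0.56 + 1.53·23.3·8·0.39 + 1.26·23.3·14.2·0.37 + 2.38·8·14.2·0.74] = 1642.92 + 2140.64 = 3783.56.
Because errors are independent across components, Cov(Tᵢ,Tⱼ) = Cov(Xᵢ,Xⱼ); the off-diagonal part of the true-score variance is the same as above.
True-score variance = [1.2²·20.8²·0.77 + 0.9²·23.3²·0.80 + 1.7²·8²·0.74 + 1.4²·14.2²·0.90] + 2140.64 = 1324.07 + 2140.64 = 3464.71.
Reliability = 3464.71 / 3783.56 = 0.916.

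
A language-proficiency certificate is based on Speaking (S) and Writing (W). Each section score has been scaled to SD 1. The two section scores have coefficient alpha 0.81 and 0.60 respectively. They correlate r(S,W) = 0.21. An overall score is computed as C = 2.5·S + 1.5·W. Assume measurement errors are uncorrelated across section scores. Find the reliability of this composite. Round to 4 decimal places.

0.7928

Var(C) = 2.5² + 1.5² + 2·[3.75·0.21] = 8.5 + 1.575 = 10.075.
With uncorrelated errors the cross-covariances are all true-score covariance, so they carry over unchanged; only the diagonal terms shrink to ρᵢσᵢ².
True-score variance = [2.5²·0.81 + 1.5²·0.60] + 1.575 = 6.4125 + 1.575 = 7.9875.
Reliability = 7.9875 / 10.075 = 0.7928.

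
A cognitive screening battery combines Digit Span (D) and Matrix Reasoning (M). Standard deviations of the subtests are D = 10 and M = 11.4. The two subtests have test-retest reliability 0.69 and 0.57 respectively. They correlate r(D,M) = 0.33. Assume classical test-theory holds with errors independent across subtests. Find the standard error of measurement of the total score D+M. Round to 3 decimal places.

Var(total) = 229.96 + 75.24 = 305.2.
True-score variance = 143.077 + 75.24 = 218.317, so reliability = 0.7153.
Error variance = 305.2 − 218.317 = 86.8828; SEM = √86.8828 = 9.321.

9.321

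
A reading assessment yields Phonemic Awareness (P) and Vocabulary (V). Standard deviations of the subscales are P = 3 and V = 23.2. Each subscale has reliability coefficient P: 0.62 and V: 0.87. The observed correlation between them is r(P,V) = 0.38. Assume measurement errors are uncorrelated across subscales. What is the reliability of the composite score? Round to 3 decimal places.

0.878

Var(P+V) = 3² + 23.2² + 2·[3·23.2·0.38] = 547.24 + 52.896 = 600.136.
Because errors are independent across components, Cov(Tᵢ,Tⱼ) = Cov(Xᵢ,Xⱼ); the off-diagonal part of the true-score variance is the same as above.
True-score variance = [3²·0.62 + 23.2²·0.87] + 52.896 = 473.849 + 52.896 = 526.745.
Reliability = 526.745 / 600.136 = 0.878.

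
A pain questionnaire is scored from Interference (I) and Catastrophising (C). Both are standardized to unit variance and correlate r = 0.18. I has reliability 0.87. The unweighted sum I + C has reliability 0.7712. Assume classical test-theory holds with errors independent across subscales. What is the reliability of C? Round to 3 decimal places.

Var(I+C) = 2 + 2·0.18 = 2.360.
True-score variance = ρ_I + ρ_C + 2·0.18, so 0.7712 = (0.87 + ρ_C + 0.36) / 2.360.
ρ_C = 0.7712·2.360 − 0.87 − 0.36 = 0.590.

0.590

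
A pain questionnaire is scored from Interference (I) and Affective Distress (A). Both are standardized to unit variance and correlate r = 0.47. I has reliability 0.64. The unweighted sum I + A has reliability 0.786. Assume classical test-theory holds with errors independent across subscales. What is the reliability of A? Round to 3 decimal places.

Var(I+A) = 2 + 2·0.47 = 2.940.
True-score variance = ρ_I + ρ_A + 2·0.47, so 0.786 = (0.64 + ρ_A + 0.94) / 2.940.
ρ_A = 0.786·2.940 − 0.64 − 0.94 = 0.731.

0.731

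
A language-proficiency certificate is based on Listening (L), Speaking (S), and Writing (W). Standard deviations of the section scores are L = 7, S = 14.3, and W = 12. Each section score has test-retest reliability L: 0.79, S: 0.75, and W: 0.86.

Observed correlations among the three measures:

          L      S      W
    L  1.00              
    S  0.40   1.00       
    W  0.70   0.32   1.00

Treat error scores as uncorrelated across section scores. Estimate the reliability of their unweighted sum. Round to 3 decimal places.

Var(L+S+W) = 7² + 14.3² + 12² + 2·[7·14.3·0.40 + 7·12·0.70 + 14.3·12·0.32] = 397.49 + 307.504 = 704.994.
Under uncorrelated errors the observed covariances equal the true-score covariances, so only the own-variance terms attenuate.
True-score variance = [7²·0.79 + 14.3²·0.75 + 12²·0.86] + 307.504 = 315.918 + 307.504 = 623.422.
Reliability = 623.422 / 704.994 = 0.884.

0.884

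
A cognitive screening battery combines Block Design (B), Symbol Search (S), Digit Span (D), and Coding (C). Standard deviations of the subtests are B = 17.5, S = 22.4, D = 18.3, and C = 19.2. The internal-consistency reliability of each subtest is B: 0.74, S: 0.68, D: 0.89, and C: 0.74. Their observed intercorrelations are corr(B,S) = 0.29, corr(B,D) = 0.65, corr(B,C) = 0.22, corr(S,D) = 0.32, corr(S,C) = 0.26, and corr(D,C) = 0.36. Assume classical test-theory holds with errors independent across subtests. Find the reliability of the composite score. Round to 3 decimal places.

0.877

Var(B+S+D+C) = 17.5² + 22.4² + 18.3² + 19.2² + 2·[17.5·22.4·0.29 + 17.5·18.3·0.65 + 17.5·19.2·0.22 + 22.4·18.3·0.32 + 22.4·19.2·0.26 + 18.3·19.2·0.36] = 1511.54 + 1530.49 = 3042.03.
With uncorrelated errors the cross-covariances are all true-score covariance, so they carry over unchanged; only the diagonal terms shrink to ρᵢσᵢ².
True-score variance = [17.5²·0.74 + 22.4²·0.68 + 18.3²·0.89 + 19.2²·0.74] + 1530.49 = 1138.67 + 1530.49 = 2669.16.
Reliability = 2669.16 / 3042.03 = 0.877.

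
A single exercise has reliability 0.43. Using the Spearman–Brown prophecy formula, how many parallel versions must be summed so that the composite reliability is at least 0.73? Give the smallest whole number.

k ≥ ρ*(1−ρ₁)/(ρ₁(1−ρ*)) = 0.73·0.57 / (0.43·0.27) = 3.584.
Smallest integer k = 4.

4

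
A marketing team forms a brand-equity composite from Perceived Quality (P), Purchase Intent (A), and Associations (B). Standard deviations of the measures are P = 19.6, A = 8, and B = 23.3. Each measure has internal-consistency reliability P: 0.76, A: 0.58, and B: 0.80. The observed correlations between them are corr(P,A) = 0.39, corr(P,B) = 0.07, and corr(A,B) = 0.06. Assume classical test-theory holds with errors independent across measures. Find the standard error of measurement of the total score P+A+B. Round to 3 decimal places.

15.088

Var(total) = 991.05 + 208.607 = 1199.66.
True-score variance = 763.394 + 208.607 = 972.001, so reliability = 0.8102.
Error variance = 1199.66 − 972.001 = 227.656; SEM = √227.656 = 15.088.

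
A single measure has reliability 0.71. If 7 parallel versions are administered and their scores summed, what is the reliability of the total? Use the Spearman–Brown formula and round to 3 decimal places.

ρ_k = kρ / (1 + (k−1)ρ) = 7·0.71 / (1 + 6·0.71) = 4.970 / 5.260 = 0.945.

0.945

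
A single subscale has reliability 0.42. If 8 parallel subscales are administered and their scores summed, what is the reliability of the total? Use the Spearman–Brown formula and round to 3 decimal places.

ρ_k = kρ / (1 + (k−1)ρ) = 8·0.42 / (1 + 7·0.42) = 3.360 / 3.940 = 0.853.

0.853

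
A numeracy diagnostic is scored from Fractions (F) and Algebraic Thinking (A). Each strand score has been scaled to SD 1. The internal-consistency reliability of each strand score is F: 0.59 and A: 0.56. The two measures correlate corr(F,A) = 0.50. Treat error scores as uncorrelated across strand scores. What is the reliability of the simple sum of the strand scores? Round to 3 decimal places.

0.717

Var(F+A) = 2 + 2·[0.50] = 2 + 1 = 3.
Because errors are independent across components, Cov(Tᵢ,Tⱼ) = Cov(Xᵢ,Xⱼ); the off-diagonal part of the true-score variance is the same as above.
True-score variance = [0.59 + 0.56] + 1 = 1.15 + 1 = 2.15.
Reliability = 2.15 / 3 = 0.717.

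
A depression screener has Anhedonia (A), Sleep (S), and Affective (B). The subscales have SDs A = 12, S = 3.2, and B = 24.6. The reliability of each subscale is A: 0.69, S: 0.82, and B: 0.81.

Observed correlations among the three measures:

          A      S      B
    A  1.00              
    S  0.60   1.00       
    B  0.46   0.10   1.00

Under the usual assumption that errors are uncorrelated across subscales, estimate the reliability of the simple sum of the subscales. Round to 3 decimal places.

0.852

Var(A+S+B) = 12² + 3.2² + 24.6² + 2·[12·3.2·0.60 + 12·24.6·0.46 + 3.2·24.6·0.10] = 759.4 + 333.408 = 1092.81.
With uncorrelated errors the cross-covariances are all true-score covariance, so they carry over unchanged; only the diagonal terms shrink to ρᵢσᵢ².
True-score variance = [12²·0.69 + 3.2²·0.82 + 24.6²·0.81] + 333.408 = 597.936 + 333.408 = 931.344.
Reliability = 931.344 / 1092.81 = 0.852.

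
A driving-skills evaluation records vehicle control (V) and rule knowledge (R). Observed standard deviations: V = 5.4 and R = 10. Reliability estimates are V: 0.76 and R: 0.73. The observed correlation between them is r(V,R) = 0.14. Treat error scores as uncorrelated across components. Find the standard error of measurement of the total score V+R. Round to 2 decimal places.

5.83

Var(total) = 129.16 + 15.12 = 144.28.
True-score variance = 95.1616 + 15.12 = 110.282, so reliability = 0.7644.
Error variance = 144.28 − 110.282 = 33.9984; SEM = √33.9984 = 5.83.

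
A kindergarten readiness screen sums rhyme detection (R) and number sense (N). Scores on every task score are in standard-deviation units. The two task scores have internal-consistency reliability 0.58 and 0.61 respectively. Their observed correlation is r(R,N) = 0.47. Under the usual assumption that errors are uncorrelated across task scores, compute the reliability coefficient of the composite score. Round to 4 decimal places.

0.7245

Var(R+N) = 2 + 2·[0.47] = 2 + 0.94 = 2.94.
Under uncorrelated errors the observed covariances equal the true-score covariances, so only the own-variance terms attenuate.
True-score variance = [0.58 + 0.61] + 0.94 = 1.19 + 0.94 = 2.13.
Reliability = 2.13 / 2.94 = 0.7245.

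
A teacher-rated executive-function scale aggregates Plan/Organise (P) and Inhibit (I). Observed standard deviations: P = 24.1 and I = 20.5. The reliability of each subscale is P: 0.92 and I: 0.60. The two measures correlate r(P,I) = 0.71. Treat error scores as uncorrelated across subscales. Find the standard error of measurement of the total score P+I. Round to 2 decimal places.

Var(total) = 1001.06 + 701.551 = 1702.61.
True-score variance = 786.495 + 701.551 = 1488.05, so reliability = 0.8740.
Error variance = 1702.61 − 1488.05 = 214.565; SEM = √214.565 = 14.65.

14.65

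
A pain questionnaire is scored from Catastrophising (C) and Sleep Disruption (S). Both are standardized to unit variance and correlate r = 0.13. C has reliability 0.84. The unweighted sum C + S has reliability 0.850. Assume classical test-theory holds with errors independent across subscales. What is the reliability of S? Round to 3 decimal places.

0.821

Var(C+S) = 2 + 2·0.13 = 2.260.
True-score variance = ρ_C + ρ_S + 2·0.13, so 0.850 = (0.84 + ρ_S + 0.26) / 2.260.
ρ_S = 0.850·2.260 − 0.84 − 0.26 = 0.821.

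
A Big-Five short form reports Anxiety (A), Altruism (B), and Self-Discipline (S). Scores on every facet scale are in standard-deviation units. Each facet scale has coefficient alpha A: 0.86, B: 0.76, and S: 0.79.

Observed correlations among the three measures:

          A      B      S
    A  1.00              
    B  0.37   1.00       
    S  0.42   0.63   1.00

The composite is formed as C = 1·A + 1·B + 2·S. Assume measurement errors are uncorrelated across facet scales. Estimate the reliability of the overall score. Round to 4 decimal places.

Var(C) = 1 + 1 + 2² + 2·[0.37 + 2·0.42 + 2·0.63] = 6 + 4.94 = 10.94.
Under uncorrelated errors the observed covariances equal the true-score covariances, so only the own-variance terms attenuate.
True-score variance = [0.86 + 0.76 + 2²·0.79] + 4.94 = 4.78 + 4.94 = 9.72.
Reliability = 9.72 / 10.94 = 0.8885.

0.8885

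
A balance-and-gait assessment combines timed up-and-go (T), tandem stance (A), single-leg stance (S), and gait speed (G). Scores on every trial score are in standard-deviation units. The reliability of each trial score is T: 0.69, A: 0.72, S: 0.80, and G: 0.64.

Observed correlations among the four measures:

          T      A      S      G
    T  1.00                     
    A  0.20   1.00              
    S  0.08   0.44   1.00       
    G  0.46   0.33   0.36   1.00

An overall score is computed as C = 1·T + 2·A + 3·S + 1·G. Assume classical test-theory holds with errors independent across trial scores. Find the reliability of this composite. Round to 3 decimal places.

Var(C) = 1 + 2² + 3² + 1 + 2·[2·0.20 + 3·0.08 + 0.46 + 6·0.44 + 2·0.33 + 3·0.36] = 15 + 10.96 = 25.96.
With uncorrelated errors the cross-covariances are all true-score covariance, so they carry over unchanged; only the diagonal terms shrink to ρᵢσᵢ².
True-score variance = [0.69 + 2²·0.72 + 3²·0.80 + 0.64] + 10.96 = 11.41 + 10.96 = 22.37.
Reliability = 22.37 / 25.96 = 0.862.

0.862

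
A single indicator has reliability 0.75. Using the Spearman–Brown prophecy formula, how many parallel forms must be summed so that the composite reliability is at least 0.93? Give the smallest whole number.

k ≥ ρ*(1−ρ₁)/(ρ₁(1−ρ*)) = 0.93·0.25 / (0.75·0.07) = 4.429.
Smallest integer k = 5.

5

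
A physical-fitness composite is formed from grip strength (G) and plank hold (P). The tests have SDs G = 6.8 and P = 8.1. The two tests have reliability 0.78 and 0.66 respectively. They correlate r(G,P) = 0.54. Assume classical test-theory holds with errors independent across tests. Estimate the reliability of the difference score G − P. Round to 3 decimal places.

Var(G−P) = 6.8² + 8.1² − 2·6.8·8.1·0.54 = 111.85 − 59.4864 = 52.3636.
With uncorrelated errors the cross-covariances are all true-score covariance, so they carry over unchanged; only the diagonal terms shrink to ρᵢσᵢ².
True-score variance = [6.8²·0.78 + 8.1²·0.66] − 59.4864 = 79.3698 − 59.4864 = 19.8834.
Reliability = 19.8834 / 52.3636 = 0.380.

0.380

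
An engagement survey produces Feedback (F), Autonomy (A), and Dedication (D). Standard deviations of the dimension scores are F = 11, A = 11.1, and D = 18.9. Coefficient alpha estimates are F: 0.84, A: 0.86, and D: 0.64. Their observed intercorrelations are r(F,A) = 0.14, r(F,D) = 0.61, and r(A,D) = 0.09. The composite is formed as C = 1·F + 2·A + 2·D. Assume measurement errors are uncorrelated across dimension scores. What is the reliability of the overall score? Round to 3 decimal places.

0.782

Var(C) = 11² + 2²·11.1² + 2²·18.9² + 2·[2·11·11.1·0.14 + 2·11·18.9·0.61 + 4·11.1·18.9·0.09] = 2042.68 + 726.701 = 2769.38.
Because errors are independent across components, Cov(Tᵢ,Tⱼ) = Cov(Xᵢ,Xⱼ); the off-diagonal part of the true-score variance is the same as above.
True-score variance = [11²·0.84 + 2²·11.1²·0.86 + 2²·18.9²·0.64] + 726.701 = 1439.94 + 726.701 = 2166.64.
Reliability = 2166.64 / 2769.38 = 0.782.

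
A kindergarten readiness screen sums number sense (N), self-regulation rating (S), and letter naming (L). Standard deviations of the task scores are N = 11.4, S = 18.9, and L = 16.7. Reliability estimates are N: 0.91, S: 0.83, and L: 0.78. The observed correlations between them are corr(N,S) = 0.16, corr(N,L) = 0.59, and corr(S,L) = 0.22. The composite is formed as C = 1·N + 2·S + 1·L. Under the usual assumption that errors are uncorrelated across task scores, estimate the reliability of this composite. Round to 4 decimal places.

0.8725

Var(C) = 11.4² + 2²·18.9² + 16.7² + 2·[2·11.4·18.9·0.16 + 11.4·16.7·0.59 + 2·18.9·16.7·0.22] = 1837.69 + 640.297 = 2477.99.
With uncorrelated errors the cross-covariances are all true-score covariance, so they carry over unchanged; only the diagonal terms shrink to ρᵢσᵢ².
True-score variance = [11.4²·0.91 + 2²·18.9²·0.83 + 16.7²·0.78] + 640.297 = 1521.73 + 640.297 = 2162.03.
Reliability = 2162.03 / 2477.99 = 0.8725.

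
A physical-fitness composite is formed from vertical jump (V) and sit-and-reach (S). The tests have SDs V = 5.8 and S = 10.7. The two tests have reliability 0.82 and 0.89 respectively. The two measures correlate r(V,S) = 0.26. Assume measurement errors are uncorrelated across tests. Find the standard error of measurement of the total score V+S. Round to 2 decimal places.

4.32

Var(total) = 148.13 + 32.2712 = 180.401.
True-score variance = 129.481 + 32.2712 = 161.752, so reliability = 0.8966.
Error variance = 180.401 − 161.752 = 18.6491; SEM = √18.6491 = 4.32.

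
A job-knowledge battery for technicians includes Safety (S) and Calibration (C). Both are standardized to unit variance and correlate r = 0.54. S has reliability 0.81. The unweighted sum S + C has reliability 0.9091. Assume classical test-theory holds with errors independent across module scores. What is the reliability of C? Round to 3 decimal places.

0.910

Var(S+C) = 2 + 2·0.54 = 3.080.
True-score variance = ρ_S + ρ_C + 2·0.54, so 0.9091 = (0.81 + ρ_C + 1.08) / 3.080.
ρ_C = 0.9091·3.080 − 0.81 − 1.08 = 0.910.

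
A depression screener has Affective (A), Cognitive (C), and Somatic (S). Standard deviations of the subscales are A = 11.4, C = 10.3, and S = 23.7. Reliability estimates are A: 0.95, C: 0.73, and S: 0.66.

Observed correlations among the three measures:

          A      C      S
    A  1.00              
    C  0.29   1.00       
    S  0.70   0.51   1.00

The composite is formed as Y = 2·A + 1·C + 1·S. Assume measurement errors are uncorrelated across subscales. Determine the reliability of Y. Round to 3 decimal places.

Var(Y) = 2²·11.4² + 10.3² + 23.7² + 2·[2·11.4·10.3·0.29 + 2·11.4·23.7·0.70 + 10.3·23.7·0.51] = 1187.62 + 1141.7 = 2329.32.
Under uncorrelated errors the observed covariances equal the true-score covariances, so only the own-variance terms attenuate.
True-score variance = [2²·11.4²·0.95 + 10.3²·0.73 + 23.7²·0.66] + 1141.7 = 942.009 + 1141.7 = 2083.71.
Reliability = 2083.71 / 2329.32 = 0.895.

0.895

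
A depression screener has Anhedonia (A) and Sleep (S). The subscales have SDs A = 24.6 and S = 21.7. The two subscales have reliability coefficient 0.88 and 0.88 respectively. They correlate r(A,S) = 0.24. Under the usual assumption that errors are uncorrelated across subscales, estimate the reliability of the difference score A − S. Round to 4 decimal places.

0.8425

Var(A−S) = 24.6² + 21.7² − 2·24.6·21.7·0.24 = 1076.05 − 256.234 = 819.816.
Because errors are independent across components, Cov(Tᵢ,Tⱼ) = Cov(Xᵢ,Xⱼ); the off-diagonal part of the true-score variance is the same as above.
True-score variance = [24.6²·0.88 + 21.7²·0.88] − 256.234 = 946.924 − 256.234 = 690.69.
Reliability = 690.69 / 819.816 = 0.8425.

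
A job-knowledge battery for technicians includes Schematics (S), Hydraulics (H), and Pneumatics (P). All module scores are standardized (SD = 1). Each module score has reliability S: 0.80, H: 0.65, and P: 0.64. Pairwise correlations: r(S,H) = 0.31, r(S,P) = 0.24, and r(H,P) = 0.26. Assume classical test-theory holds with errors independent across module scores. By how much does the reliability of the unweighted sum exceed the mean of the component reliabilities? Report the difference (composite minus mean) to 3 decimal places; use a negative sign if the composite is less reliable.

0.106

Var(sum) = 3 + 1.62 = 4.62; true-score variance = 2.09 + 1.62 = 3.71; composite reliability = 0.8030.
Mean component reliability = 0.6967.
Difference = 0.8030 − 0.6967 = 0.106.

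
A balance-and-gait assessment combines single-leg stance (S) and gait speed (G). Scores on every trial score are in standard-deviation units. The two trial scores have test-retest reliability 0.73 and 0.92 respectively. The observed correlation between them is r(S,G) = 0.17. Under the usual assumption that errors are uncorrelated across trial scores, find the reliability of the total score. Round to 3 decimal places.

Var(S+G) = 2 + 2·[0.17] = 2 + 0.34 = 2.34.
Under uncorrelated errors the observed covariances equal the true-score covariances, so only the own-variance terms attenuate.
True-score variance = [0.73 + 0.92] + 0.34 = 1.65 + 0.34 = 1.99.
Reliability = 1.99 / 2.34 = 0.850.

0.850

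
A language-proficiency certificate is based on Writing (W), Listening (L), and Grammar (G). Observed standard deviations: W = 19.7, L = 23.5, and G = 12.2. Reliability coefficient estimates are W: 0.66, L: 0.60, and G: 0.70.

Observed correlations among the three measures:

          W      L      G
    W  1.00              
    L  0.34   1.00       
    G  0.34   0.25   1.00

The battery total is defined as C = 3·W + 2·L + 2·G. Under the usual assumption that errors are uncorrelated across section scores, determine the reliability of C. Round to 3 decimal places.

Var(C) = 3²·19.7² + 2²·23.5² + 2²·12.2² + 2·[6·19.7·23.5·0.34 + 6·19.7·12.2·0.34 + 4·23.5·12.2·0.25] = 6297.17 + 3442.82 = 9739.99.
Because errors are independent across components, Cov(Tᵢ,Tⱼ) = Cov(Xᵢ,Xⱼ); the off-diagonal part of the true-score variance is the same as above.
True-score variance = [3²·19.7²·0.66 + 2²·23.5²·0.60 + 2²·12.2²·0.70] + 3442.82 = 4047.41 + 3442.82 = 7490.23.
Reliability = 7490.23 / 9739.99 = 0.769.

0.769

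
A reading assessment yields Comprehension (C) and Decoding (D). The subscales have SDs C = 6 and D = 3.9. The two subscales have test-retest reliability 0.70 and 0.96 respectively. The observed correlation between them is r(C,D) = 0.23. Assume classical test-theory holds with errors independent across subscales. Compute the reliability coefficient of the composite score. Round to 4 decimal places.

Var(C+D) = 6² + 3.9² + 2·[6·3.9·0.23] = 51.21 + 10.764 = 61.974.
Under uncorrelated errors the observed covariances equal the true-score covariances, so only the own-variance terms attenuate.
True-score variance = [6²·0.70 + 3.9²·0.96] + 10.764 = 39.8016 + 10.764 = 50.5656.
Reliability = 50.5656 / 61.974 = 0.8159.

0.8159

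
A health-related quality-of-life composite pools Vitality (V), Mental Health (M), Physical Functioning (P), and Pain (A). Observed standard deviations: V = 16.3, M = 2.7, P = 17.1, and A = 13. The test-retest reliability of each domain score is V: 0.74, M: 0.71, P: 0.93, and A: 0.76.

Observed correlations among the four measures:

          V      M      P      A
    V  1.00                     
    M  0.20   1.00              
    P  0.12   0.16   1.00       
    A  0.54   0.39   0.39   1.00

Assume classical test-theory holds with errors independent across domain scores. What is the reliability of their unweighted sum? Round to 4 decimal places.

Var(V+M+P+A) = 16.3² + 2.7² + 17.1² + 13² + 2·[16.3·2.7·0.20 + 16.3·17.1·0.12 + 16.3·13·0.54 + 2.7·17.1·0.16 + 2.7·13·0.39 + 17.1·13·0.39] = 734.39 + 528.898 = 1263.29.
Under uncorrelated errors the observed covariances equal the true-score covariances, so only the own-variance terms attenuate.
True-score variance = [16.3²·0.74 + 2.7²·0.71 + 17.1²·0.93 + 13²·0.76] + 528.898 = 602.168 + 528.898 = 1131.07.
Reliability = 1131.07 / 1263.29 = 0.8953.

0.8953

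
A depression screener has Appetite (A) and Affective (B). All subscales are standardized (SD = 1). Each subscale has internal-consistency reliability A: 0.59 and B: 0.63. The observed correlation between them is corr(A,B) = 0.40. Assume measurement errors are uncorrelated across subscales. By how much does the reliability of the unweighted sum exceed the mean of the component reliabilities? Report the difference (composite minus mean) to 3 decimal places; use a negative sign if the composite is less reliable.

0.111

Var(sum) = 2 + 0.8 = 2.8; true-score variance = 1.22 + 0.8 = 2.02; composite reliability = 0.7214.
Mean component reliability = 0.6100.
Difference = 0.7214 − 0.6100 = 0.111.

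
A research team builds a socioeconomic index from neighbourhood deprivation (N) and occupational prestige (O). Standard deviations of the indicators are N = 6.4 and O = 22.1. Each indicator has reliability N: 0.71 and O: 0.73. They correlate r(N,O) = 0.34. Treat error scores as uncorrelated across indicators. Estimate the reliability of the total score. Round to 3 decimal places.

0.770

Var(N+O) = 6.4² + 22.1² + 2·[6.4·22.1·0.34] = 529.37 + 96.1792 = 625.549.
Under uncorrelated errors the observed covariances equal the true-score covariances, so only the own-variance terms attenuate.
True-score variance = [6.4²·0.71 + 22.1²·0.73] + 96.1792 = 385.621 + 96.1792 = 481.8.
Reliability = 481.8 / 625.549 = 0.770.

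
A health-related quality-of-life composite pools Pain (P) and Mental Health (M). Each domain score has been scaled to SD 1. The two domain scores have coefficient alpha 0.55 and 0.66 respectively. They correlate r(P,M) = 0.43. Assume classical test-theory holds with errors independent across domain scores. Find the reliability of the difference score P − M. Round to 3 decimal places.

0.307

Var(P−M) = 1 + 1 − 2·0.43 = 2 − 0.86 = 1.14.
Under uncorrelated errors the observed covariances equal the true-score covariances, so only the own-variance terms attenuate.
True-score variance = [0.55 + 0.66] − 0.86 = 1.21 − 0.86 = 0.35.
Reliability = 0.35 / 1.14 = 0.307.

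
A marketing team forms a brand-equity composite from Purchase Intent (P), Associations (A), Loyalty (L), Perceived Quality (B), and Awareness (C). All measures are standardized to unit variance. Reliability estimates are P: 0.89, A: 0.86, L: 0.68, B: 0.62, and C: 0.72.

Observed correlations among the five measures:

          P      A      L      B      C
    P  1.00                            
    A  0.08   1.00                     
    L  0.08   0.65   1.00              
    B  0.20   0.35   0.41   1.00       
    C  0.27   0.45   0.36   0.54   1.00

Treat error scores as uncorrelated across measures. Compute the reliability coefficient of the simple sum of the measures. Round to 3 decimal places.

Var(P+A+L+B+C) = 5 + 2·[0.08 + 0.08 + 0.20 + 0.27 + 0.65 + 0.35 + 0.45 + 0.41 + 0.36 + 0.54] = 5 + 6.78 = 11.78.
Under uncorrelated errors the observed covariances equal the true-score covariances, so only the own-variance terms attenuate.
True-score variance = [0.89 + 0.86 + 0.68 + 0.62 + 0.72] + 6.78 = 3.77 + 6.78 = 10.55.
Reliability = 10.55 / 11.78 = 0.896.

0.896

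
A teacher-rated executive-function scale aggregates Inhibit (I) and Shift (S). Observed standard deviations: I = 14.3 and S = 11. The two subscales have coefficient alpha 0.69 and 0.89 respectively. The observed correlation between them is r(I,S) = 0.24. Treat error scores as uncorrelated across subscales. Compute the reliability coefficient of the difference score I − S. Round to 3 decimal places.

0.693

Var(I−S) = 14.3² + 11² − 2·14.3·11·0.24 = 325.49 − 75.504 = 249.986.
Under uncorrelated errors the observed covariances equal the true-score covariances, so only the own-variance terms attenuate.
True-score variance = [14.3²·0.69 + 11²·0.89] − 75.504 = 248.788 − 75.504 = 173.284.
Reliability = 173.284 / 249.986 = 0.693.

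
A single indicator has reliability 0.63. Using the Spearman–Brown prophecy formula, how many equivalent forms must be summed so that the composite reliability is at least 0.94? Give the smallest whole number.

k ≥ ρ*(1−ρ₁)/(ρ₁(1−ρ*)) = 0.94·0.37 / (0.63·0.06) = 9.201.
Smallest integer k = 10.

10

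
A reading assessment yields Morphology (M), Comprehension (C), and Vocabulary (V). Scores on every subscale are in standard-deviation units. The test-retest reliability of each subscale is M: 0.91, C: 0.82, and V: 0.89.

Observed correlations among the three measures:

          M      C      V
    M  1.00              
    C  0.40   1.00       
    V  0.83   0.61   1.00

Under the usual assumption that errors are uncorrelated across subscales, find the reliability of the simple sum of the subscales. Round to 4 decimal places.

0.9431

Var(M+C+V) = 3 + 2·[0.40 + 0.83 + 0.61] = 3 + 3.68 = 6.68.
With uncorrelated errors the cross-covariances are all true-score covariance, so they carry over unchanged; only the diagonal terms shrink to ρᵢσᵢ².
True-score variance = [0.91 + 0.82 + 0.89] + 3.68 = 2.62 + 3.68 = 6.3.
Reliability = 6.3 / 6.68 = 0.9431.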